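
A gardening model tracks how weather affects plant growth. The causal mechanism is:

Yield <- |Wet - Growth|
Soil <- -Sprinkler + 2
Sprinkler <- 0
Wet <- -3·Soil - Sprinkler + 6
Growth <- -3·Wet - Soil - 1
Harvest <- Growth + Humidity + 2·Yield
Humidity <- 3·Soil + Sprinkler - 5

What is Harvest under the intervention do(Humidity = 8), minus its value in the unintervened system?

Under do(Humidity=8), the mechanism Humidity <- 3·Soil + Sprinkler - 5 is discarded; Humidity is fixed at 8.
Soil = -Sprinkler + 2  [with Sprinkler=0]  = 2
Wet = -3·Soil - Sprinkler + 6  [with Soil=2, Sprinkler=0]  = 0
Growth = -3·Wet - Soil - 1  [with Wet=0, Soil=2]  = -3
Yield = |Wet - Growth|  [with Wet=0, Growth=-3]  = 3
Harvest = Growth + Humidity + 2·Yield  [with Growth=-3, Humidity=8, Yield=3]  = 11
Without intervention: Soil = -Sprinkler + 2  [with Sprinkler=0]  = 2; Wet = -3·Soil - Sprinkler + 6  [with Soil=2, Sprinkler=0]  = 0; Growth = -3·Wet - Soil - 1  [with Wet=0, Soil=2]  = -3; Humidity = 3·Soil + Sprinkler - 5  [with Soil=2, Sprinkler=0]  = 1; Yield = |Wet - Growth|  [with Wet=0, Growth=-3]  = 3; Harvest = Growth + Humidity + 2·Yield  [with Growth=-3, Humidity=1, Yield=3]  = 4.
Change = 11 − 4 = 7.

7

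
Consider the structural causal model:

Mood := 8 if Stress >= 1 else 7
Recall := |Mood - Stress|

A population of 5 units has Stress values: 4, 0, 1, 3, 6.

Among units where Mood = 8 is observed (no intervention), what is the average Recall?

4.5

Conditioning on Mood=8 selects the 4 unit(s) with Stress ∈ {4, 1, 3, 6}. Their Recall values: 4, 7, 5, 2. Mean = 4.5.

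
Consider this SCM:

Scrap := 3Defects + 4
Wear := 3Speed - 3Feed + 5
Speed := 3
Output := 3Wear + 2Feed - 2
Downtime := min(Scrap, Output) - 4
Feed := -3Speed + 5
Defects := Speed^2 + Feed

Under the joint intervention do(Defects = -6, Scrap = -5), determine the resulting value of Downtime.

Under do(Defects = -6, Scrap = -5), each intervened variable's structural equation is replaced by its fixed value.
Feed = -3Speed + 5  [with Speed=3]  = -4
Wear = 3Speed - 3Feed + 5  [with Speed=3, Feed=-4]  = 26
Output = 3Wear + 2Feed - 2  [with Wear=26, Feed=-4]  = 68
Downtime = min(Scrap, Output) - 4  [with Scrap=-5, Output=68]  = -9

-9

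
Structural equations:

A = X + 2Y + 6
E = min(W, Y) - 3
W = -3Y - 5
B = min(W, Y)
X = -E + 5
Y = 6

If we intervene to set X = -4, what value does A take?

14

The intervention breaks the incoming arrows to X: X = -E + 5 no longer applies, and X = -4.
A = X + 2Y + 6  [with X=-4, Y=6]  = 14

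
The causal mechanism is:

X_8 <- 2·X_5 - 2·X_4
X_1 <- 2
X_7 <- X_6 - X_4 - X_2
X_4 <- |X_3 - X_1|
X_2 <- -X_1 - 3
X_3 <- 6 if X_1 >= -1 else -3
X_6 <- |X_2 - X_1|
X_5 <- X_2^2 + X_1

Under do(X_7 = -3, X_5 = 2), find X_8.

-4

Under do(X_7 = -3, X_5 = 2), each intervened variable's structural equation is replaced by its fixed value.
X_3 = 6 if X_1 >= -1 else -3  [with X_1=2]  = 6
X_4 = |X_3 - X_1|  [with X_3=6, X_1=2]  = 4
X_8 = 2·X_5 - 2·X_4  [with X_5=2, X_4=4]  = -4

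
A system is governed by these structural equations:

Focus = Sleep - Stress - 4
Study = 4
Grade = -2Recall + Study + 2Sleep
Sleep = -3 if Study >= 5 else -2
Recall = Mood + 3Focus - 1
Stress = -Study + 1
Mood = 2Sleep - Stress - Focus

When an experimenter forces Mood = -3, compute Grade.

26

Under do(Mood=-3), the mechanism Mood = 2Sleep - Stress - Focus is discarded; Mood is fixed at -3.
Sleep = -3 if Study >= 5 else -2  [with Study=4]  = -2
Stress = -Study + 1  [with Study=4]  = -3
Focus = Sleep - Stress - 4  [with Sleep=-2, Stress=-3]  = -3
Recall = Mood + 3Focus - 1  [with Mood=-3, Focus=-3]  = -13
Grade = -2Recall + Study + 2Sleep  [with Recall=-13, Study=4, Sleep=-2]  = 26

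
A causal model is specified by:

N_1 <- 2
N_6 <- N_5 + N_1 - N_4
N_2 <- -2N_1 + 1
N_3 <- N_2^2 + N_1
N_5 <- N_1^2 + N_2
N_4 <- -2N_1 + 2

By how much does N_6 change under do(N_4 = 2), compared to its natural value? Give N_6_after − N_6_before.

Under do(N_4=2), the mechanism N_4 <- -2N_1 + 2 is discarded; N_4 is fixed at 2.
N_2 = -2N_1 + 1  [with N_1=2]  = -3
N_5 = N_1^2 + N_2  [with N_1=2, N_2=-3]  = 1
N_6 = N_5 + N_1 - N_4  [with N_5=1, N_1=2, N_4=2]  = 1
Without intervention: N_2 = -2N_1 + 1  [with N_1=2]  = -3; N_4 = -2N_1 + 2  [with N_1=2]  = -2; N_5 = N_1^2 + N_2  [with N_1=2, N_2=-3]  = 1; N_6 = N_5 + N_1 - N_4  [with N_5=1, N_1=2, N_4=-2]  = 5.
Change = 1 − 5 = -4.

-4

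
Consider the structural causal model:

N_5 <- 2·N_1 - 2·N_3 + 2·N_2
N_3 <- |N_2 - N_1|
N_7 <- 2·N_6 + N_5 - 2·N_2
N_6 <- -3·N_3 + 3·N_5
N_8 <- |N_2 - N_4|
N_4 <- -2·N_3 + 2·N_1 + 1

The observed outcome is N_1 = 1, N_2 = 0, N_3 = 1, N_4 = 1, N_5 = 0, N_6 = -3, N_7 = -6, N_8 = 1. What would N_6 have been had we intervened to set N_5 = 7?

The intervention breaks the incoming arrows to N_5: N_5 <- 2·N_1 - 2·N_3 + 2·N_2 no longer applies, and N_5 = 7.
N_3 = |N_2 - N_1|  [with N_2=0, N_1=1]  = 1
N_6 = -3·N_3 + 3·N_5  [with N_3=1, N_5=7]  = 18

18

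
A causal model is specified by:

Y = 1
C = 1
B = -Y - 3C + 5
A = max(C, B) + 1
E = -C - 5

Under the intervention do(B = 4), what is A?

The intervention breaks the incoming arrows to B: B = -Y - 3C + 5 no longer applies, and B = 4.
A = max(C, B) + 1  [with C=1, B=4]  = 5

5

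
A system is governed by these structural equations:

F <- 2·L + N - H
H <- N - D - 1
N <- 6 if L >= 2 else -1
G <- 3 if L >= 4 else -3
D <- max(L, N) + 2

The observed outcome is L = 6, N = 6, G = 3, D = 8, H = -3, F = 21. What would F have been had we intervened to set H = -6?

24

The intervention breaks the incoming arrows to H: H <- N - D - 1 no longer applies, and H = -6.
N = 6 if L >= 2 else -1  [with L=6]  = 6
F = 2·L + N - H  [with L=6, N=6, H=-6]  = 24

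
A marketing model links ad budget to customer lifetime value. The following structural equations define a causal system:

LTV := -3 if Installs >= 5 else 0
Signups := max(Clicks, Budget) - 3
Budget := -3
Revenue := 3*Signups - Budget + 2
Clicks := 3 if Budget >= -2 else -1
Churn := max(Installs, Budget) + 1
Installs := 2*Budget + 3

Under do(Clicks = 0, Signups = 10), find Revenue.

The joint intervention fixes Clicks = 0, Signups = 10, removing each variable's own equation.
Revenue = 3*Signups - Budget + 2  [with Signups=10, Budget=-3]  = 35

35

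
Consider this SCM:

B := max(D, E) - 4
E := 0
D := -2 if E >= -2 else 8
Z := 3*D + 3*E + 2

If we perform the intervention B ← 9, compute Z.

-4

Under do(B=9), the mechanism B := max(D, E) - 4 is discarded; B is fixed at 9.
Since Z is not a descendant of the intervened variable, it is unaffected.
D = -2 if E >= -2 else 8  [with E=0]  = -2
Z = 3*D + 3*E + 2  [with D=-2, E=0]  = -4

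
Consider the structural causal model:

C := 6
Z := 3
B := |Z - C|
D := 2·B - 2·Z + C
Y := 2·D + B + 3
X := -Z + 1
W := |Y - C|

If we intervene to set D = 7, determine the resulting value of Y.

Intervening sets D = 7 and removes its equation (D := 2·B - 2·Z + C).
B = |Z - C|  [with Z=3, C=6]  = 3
Y = 2·D + B + 3  [with D=7, B=3]  = 20

20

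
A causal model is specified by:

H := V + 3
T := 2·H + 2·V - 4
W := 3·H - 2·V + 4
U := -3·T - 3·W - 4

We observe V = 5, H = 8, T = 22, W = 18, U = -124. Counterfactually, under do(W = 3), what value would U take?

Intervening sets W = 3 and removes its equation (W := 3·H - 2·V + 4).
H = V + 3  [with V=5]  = 8
T = 2·H + 2·V - 4  [with H=8, V=5]  = 22
U = -3·T - 3·W - 4  [with T=22, W=3]  = -79

-79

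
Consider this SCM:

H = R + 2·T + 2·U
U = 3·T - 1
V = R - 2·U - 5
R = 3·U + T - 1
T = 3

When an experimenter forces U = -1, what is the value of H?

Under do(U=-1), the mechanism U = 3·T - 1 is discarded; U is fixed at -1.
R = 3·U + T - 1  [with U=-1, T=3]  = -1
H = R + 2·T + 2·U  [with R=-1, T=3, U=-1]  = 3

3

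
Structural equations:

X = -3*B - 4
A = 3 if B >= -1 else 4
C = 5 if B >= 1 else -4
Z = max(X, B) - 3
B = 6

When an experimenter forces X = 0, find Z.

3

The intervention breaks the incoming arrows to X: X = -3*B - 4 no longer applies, and X = 0.
Z = max(X, B) - 3  [with X=0, B=6]  = 3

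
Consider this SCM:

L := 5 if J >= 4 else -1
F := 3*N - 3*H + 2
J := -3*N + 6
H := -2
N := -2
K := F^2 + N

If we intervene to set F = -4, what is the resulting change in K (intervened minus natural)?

Under do(F=-4), the mechanism F := 3*N - 3*H + 2 is discarded; F is fixed at -4.
K = F^2 + N  [with F=-4, N=-2]  = 14
Without intervention: F = 3*N - 3*H + 2  [with N=-2, H=-2]  = 2; K = F^2 + N  [with F=2, N=-2]  = 2.
Change = 14 − 2 = 12.

12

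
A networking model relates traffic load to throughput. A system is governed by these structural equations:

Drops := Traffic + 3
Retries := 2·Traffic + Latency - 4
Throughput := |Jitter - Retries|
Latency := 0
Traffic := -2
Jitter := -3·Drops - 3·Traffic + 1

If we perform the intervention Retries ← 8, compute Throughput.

4

Under do(Retries=8), the mechanism Retries := 2·Traffic + Latency - 4 is discarded; Retries is fixed at 8.
Drops = Traffic + 3  [with Traffic=-2]  = 1
Jitter = -3·Drops - 3·Traffic + 1  [with Drops=1, Traffic=-2]  = 4
Throughput = |Jitter - Retries|  [with Jitter=4, Retries=8]  = 4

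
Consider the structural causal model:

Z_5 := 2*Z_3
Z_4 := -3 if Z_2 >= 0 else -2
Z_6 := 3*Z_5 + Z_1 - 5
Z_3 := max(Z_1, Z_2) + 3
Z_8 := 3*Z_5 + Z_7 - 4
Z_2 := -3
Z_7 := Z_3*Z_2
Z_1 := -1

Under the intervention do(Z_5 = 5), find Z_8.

do(Z_5=5) replaces the equation Z_5 := 2*Z_3 with the constant Z_5 = 5.
Z_3 = max(Z_1, Z_2) + 3  [with Z_1=-1, Z_2=-3]  = 2
Z_7 = Z_3*Z_2  [with Z_3=2, Z_2=-3]  = -6
Z_8 = 3*Z_5 + Z_7 - 4  [with Z_5=5, Z_7=-6]  = 5

5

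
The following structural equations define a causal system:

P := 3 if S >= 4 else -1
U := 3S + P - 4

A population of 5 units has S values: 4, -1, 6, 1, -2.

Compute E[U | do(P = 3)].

do(P=3) breaks P's dependence on S. With P=3 fixed, U across the units is 11, -4, 17, 2, -7, mean 3.8.

3.8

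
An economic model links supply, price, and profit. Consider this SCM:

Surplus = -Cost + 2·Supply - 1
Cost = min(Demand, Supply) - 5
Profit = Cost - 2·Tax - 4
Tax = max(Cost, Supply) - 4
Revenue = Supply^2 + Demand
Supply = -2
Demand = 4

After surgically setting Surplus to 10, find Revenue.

8

Under do(Surplus=10), the mechanism Surplus = -Cost + 2·Supply - 1 is discarded; Surplus is fixed at 10.
Since Revenue is not a descendant of the intervened variable, it is unaffected.
Revenue = Supply^2 + Demand  [with Supply=-2, Demand=4]  = 8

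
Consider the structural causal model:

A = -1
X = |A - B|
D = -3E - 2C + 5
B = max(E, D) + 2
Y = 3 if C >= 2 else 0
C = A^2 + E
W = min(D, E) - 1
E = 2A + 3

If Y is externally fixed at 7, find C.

do(Y=7) replaces the equation Y = 3 if C >= 2 else 0 with the constant Y = 7.
C is not downstream of the intervention, so its value is determined by the original equations.
E = 2A + 3  [with A=-1]  = 1
C = A^2 + E  [with A=-1, E=1]  = 2

2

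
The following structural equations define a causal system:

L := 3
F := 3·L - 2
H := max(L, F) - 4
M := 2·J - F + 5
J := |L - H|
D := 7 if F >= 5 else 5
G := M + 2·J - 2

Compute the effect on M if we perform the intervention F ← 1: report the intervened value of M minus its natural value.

14

do(F=1) replaces the equation F := 3·L - 2 with the constant F = 1.
H = max(L, F) - 4  [with L=3, F=1]  = -1
J = |L - H|  [with L=3, H=-1]  = 4
M = 2·J - F + 5  [with J=4, F=1]  = 12
Without intervention: F = 3·L - 2  [with L=3]  = 7; H = max(L, F) - 4  [with L=3, F=7]  = 3; J = |L - H|  [with L=3, H=3]  = 0; M = 2·J - F + 5  [with J=0, F=7]  = -2.
Change = 12 − (-2) = 14.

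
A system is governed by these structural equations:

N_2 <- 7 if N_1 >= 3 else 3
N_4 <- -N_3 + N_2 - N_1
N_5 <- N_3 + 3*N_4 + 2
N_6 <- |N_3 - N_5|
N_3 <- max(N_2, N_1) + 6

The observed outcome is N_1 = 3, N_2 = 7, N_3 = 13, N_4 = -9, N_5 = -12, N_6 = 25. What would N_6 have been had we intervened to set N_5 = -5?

18

The intervention breaks the incoming arrows to N_5: N_5 <- N_3 + 3*N_4 + 2 no longer applies, and N_5 = -5.
N_2 = 7 if N_1 >= 3 else 3  [with N_1=3]  = 7
N_3 = max(N_2, N_1) + 6  [with N_2=7, N_1=3]  = 13
N_6 = |N_3 - N_5|  [with N_3=13, N_5=-5]  = 18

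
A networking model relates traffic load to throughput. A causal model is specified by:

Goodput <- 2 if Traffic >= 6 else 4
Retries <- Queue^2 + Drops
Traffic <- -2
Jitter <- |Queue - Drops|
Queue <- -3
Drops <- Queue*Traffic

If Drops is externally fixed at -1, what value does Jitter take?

do(Drops=-1) replaces the equation Drops <- Queue*Traffic with the constant Drops = -1.
Jitter = |Queue - Drops|  [with Queue=-3, Drops=-1]  = 2

2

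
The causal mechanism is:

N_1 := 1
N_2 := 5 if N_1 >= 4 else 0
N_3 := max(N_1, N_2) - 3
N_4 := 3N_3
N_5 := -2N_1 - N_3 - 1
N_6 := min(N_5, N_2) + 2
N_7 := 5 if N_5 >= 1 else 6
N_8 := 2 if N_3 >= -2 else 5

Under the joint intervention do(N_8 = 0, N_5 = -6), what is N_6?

-4

Under do(N_8 = 0, N_5 = -6), each intervened variable's structural equation is replaced by its fixed value.
N_2 = 5 if N_1 >= 4 else 0  [with N_1=1]  = 0
N_6 = min(N_5, N_2) + 2  [with N_5=-6, N_2=0]  = -4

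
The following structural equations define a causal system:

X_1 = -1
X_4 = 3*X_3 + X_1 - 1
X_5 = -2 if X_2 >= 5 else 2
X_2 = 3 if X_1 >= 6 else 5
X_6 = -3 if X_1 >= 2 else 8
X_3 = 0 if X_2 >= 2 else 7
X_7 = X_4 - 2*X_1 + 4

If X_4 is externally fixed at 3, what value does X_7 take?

9

The intervention breaks the incoming arrows to X_4: X_4 = 3*X_3 + X_1 - 1 no longer applies, and X_4 = 3.
X_7 = X_4 - 2*X_1 + 4  [with X_4=3, X_1=-1]  = 9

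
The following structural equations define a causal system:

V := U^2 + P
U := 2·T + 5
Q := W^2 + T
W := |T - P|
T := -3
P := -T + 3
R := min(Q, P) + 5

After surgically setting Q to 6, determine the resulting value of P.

6

The intervention breaks the incoming arrows to Q: Q := W^2 + T no longer applies, and Q = 6.
Since P is not a descendant of the intervened variable, it is unaffected.
P = -T + 3  [with T=-3]  = 6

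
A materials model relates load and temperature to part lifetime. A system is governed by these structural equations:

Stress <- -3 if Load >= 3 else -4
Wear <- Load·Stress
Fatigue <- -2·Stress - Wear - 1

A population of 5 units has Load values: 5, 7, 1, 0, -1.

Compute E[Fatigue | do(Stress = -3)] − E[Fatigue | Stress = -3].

Under do(Stress=-3), Stress's equation is replaced by Stress=-3 for every unit. Per-unit Fatigue: 20, 26, 8, 5, 2. Mean = 12.2.
Observing Stress=-3 restricts to units where Stress's equation naturally yields -3: Load ∈ {5, 7}. In that subpopulation Fatigue = 20, 26, mean 23.
Difference = 12.2 − 23 = -10.8.

-10.8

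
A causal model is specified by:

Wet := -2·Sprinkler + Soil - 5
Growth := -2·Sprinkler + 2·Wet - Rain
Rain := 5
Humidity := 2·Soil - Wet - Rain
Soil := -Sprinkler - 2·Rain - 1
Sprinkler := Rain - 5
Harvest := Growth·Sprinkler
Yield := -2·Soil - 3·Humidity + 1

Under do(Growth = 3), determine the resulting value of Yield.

Under do(Growth=3), the mechanism Growth := -2·Sprinkler + 2·Wet - Rain is discarded; Growth is fixed at 3.
Since Yield is not a descendant of the intervened variable, it is unaffected.
Sprinkler = Rain - 5  [with Rain=5]  = 0
Soil = -Sprinkler - 2·Rain - 1  [with Sprinkler=0, Rain=5]  = -11
Wet = -2·Sprinkler + Soil - 5  [with Sprinkler=0, Soil=-11]  = -16
Humidity = 2·Soil - Wet - Rain  [with Soil=-11, Wet=-16, Rain=5]  = -11
Yield = -2·Soil - 3·Humidity + 1  [with Soil=-11, Humidity=-11]  = 56

56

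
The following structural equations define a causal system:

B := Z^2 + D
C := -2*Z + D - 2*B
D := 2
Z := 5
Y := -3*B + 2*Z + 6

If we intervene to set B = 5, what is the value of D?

Under do(B=5), the mechanism B := Z^2 + D is discarded; B is fixed at 5.
Since D is not a descendant of the intervened variable, it is unaffected.

2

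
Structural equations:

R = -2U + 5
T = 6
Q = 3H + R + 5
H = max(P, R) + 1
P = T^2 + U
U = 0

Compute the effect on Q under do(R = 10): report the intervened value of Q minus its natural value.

Under do(R=10), the mechanism R = -2U + 5 is discarded; R is fixed at 10.
P = T^2 + U  [with T=6, U=0]  = 36
H = max(P, R) + 1  [with P=36, R=10]  = 37
Q = 3H + R + 5  [with H=37, R=10]  = 126
Without intervention: P = T^2 + U  [with T=6, U=0]  = 36; R = -2U + 5  [with U=0]  = 5; H = max(P, R) + 1  [with P=36, R=5]  = 37; Q = 3H + R + 5  [with H=37, R=5]  = 121.
Change = 126 − 121 = 5.

5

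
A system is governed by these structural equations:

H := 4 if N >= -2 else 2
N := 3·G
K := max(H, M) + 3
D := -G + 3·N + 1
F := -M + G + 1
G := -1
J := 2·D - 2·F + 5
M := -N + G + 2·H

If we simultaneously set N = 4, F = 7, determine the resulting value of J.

Setting N = 4, F = 7 by intervention discards those variables' equations.
D = -G + 3·N + 1  [with G=-1, N=4]  = 14
J = 2·D - 2·F + 5  [with D=14, F=7]  = 19

19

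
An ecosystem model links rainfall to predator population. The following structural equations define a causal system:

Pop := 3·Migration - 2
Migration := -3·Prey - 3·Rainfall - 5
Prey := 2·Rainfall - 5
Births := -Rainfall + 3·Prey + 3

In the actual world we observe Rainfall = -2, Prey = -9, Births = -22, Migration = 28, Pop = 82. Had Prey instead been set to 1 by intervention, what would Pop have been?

-8

do(Prey=1) replaces the equation Prey := 2·Rainfall - 5 with the constant Prey = 1.
Migration = -3·Prey - 3·Rainfall - 5  [with Prey=1, Rainfall=-2]  = -2
Pop = 3·Migration - 2  [with Migration=-2]  = -8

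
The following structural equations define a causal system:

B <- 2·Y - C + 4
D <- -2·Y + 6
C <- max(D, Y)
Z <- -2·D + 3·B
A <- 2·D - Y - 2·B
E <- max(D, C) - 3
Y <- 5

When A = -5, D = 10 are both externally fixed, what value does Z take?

-8

Setting A = -5, D = 10 by intervention discards those variables' equations.
C = max(D, Y)  [with D=10, Y=5]  = 10
B = 2·Y - C + 4  [with Y=5, C=10]  = 4
Z = -2·D + 3·B  [with D=10, B=4]  = -8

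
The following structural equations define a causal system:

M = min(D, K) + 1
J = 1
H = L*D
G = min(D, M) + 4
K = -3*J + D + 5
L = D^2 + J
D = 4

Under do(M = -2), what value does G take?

Intervening sets M = -2 and removes its equation (M = min(D, K) + 1).
G = min(D, M) + 4  [with D=4, M=-2]  = 2

2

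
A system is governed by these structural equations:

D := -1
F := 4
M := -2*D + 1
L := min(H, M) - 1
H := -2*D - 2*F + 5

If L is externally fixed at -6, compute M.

3

do(L=-6) replaces the equation L := min(H, M) - 1 with the constant L = -6.
M is not downstream of the intervention, so its value is determined by the original equations.
M = -2*D + 1  [with D=-1]  = 3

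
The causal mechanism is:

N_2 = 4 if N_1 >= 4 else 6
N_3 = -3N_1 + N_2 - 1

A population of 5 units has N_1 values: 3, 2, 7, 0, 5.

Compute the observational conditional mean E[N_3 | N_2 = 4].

-15

Observing N_2=4 restricts to units where N_2's equation naturally yields 4: N_1 ∈ {7, 5}. In that subpopulation N_3 = -18, -12, mean -15.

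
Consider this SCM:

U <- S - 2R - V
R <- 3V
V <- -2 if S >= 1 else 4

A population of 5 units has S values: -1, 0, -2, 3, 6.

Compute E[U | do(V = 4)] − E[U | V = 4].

Every unit gets V=4 under the intervention. U values become -29, -28, -30, -25, -22; E[U|do(V=4)] = -26.8.
Conditioning on V=4 selects the 3 unit(s) with S ∈ {-1, 0, -2}. Their U values: -29, -28, -30. Mean = -29.
Difference = -26.8 − (-29) = 2.2.

2.2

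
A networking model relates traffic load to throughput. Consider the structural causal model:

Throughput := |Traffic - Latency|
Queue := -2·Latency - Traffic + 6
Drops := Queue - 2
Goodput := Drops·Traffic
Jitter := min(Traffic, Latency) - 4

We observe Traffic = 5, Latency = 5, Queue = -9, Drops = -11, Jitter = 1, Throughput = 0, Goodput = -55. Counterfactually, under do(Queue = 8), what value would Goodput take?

The intervention breaks the incoming arrows to Queue: Queue := -2·Latency - Traffic + 6 no longer applies, and Queue = 8.
Drops = Queue - 2  [with Queue=8]  = 6
Goodput = Drops·Traffic  [with Drops=6, Traffic=5]  = 30

30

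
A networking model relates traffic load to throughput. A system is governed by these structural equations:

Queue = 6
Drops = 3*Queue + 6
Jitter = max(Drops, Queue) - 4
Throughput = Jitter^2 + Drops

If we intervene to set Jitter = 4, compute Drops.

24

Under do(Jitter=4), the mechanism Jitter = max(Drops, Queue) - 4 is discarded; Jitter is fixed at 4.
Since Drops is not a descendant of the intervened variable, it is unaffected.
Drops = 3*Queue + 6  [with Queue=6]  = 24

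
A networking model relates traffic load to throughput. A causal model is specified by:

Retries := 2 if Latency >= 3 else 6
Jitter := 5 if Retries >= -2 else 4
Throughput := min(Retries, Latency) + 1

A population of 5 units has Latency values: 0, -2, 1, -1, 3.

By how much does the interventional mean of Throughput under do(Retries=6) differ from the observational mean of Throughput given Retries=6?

do(Retries=6) breaks Retries's dependence on Latency. With Retries=6 fixed, Throughput across the units is 1, -1, 2, 0, 4, mean 1.2.
Observing Retries=6 restricts to units where Retries's equation naturally yields 6: Latency ∈ {0, -2, 1, -1}. In that subpopulation Throughput = 1, -1, 2, 0, mean 0.5.
Difference = 1.2 − 0.5 = 0.7.

0.7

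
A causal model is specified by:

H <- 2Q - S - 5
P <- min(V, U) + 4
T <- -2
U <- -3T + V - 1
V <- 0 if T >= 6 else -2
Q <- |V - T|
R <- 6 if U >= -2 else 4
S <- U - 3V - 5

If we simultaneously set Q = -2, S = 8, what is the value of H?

-17

Setting Q = -2, S = 8 by intervention discards those variables' equations.
H = 2Q - S - 5  [with Q=-2, S=8]  = -17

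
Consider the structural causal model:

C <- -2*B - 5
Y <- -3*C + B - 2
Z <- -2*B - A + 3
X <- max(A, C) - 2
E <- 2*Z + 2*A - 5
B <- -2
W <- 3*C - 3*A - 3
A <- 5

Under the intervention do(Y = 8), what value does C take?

Intervening sets Y = 8 and removes its equation (Y <- -3*C + B - 2).
C is not downstream of the intervention, so its value is determined by the original equations.
C = -2*B - 5  [with B=-2]  = -1

-1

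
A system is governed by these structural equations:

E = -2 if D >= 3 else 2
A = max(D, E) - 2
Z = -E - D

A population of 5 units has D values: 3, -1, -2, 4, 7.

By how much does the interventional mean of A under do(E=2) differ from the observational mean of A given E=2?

1.6

do(E=2) breaks E's dependence on D. With E=2 fixed, A across the units is 1, 0, 0, 2, 5, mean 1.6.
Conditioning on E=2 selects the 2 unit(s) with D ∈ {-1, -2}. Their A values: 0, 0. Mean = 0.
Difference = 1.6 − 0 = 1.6.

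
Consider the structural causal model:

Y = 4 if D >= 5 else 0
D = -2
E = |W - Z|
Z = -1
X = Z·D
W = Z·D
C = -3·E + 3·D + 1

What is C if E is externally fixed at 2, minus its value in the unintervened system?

Under do(E=2), the mechanism E = |W - Z| is discarded; E is fixed at 2.
C = -3·E + 3·D + 1  [with E=2, D=-2]  = -11
Without intervention: W = Z·D  [with Z=-1, D=-2]  = 2; E = |W - Z|  [with W=2, Z=-1]  = 3; C = -3·E + 3·D + 1  [with E=3, D=-2]  = -14.
Change = -11 − (-14) = 3.

3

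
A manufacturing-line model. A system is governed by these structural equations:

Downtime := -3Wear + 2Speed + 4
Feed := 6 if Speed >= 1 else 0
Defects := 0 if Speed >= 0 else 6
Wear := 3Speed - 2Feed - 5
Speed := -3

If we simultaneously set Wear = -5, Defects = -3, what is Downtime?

Setting Wear = -5, Defects = -3 by intervention discards those variables' equations.
Downtime = -3Wear + 2Speed + 4  [with Wear=-5, Speed=-3]  = 13

13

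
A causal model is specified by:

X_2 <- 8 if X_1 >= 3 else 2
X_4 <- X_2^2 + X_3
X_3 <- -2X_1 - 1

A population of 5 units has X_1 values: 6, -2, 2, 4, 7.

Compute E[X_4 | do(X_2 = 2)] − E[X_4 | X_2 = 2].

Every unit gets X_2=2 under the intervention. X_4 values become -9, 7, -1, -5, -11; E[X_4|do(X_2=2)] = -3.8.
E[X_4|X_2=2] averages over only the 2 units with X_2=2 (X_1 = -2, 2): X_4 = 7, -1, mean 3.
Difference = -3.8 − 3 = -6.8.

-6.8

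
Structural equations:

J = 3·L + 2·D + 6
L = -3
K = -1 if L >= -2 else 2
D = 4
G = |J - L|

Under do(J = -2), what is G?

1

The intervention breaks the incoming arrows to J: J = 3·L + 2·D + 6 no longer applies, and J = -2.
G = |J - L|  [with J=-2, L=-3]  = 1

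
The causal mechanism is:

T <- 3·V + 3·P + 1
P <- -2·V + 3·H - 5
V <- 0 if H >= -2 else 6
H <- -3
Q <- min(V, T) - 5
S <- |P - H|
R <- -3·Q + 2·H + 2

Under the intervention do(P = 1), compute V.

Under do(P=1), the mechanism P <- -2·V + 3·H - 5 is discarded; P is fixed at 1.
Since V is not a descendant of the intervened variable, it is unaffected.
V = 0 if H >= -2 else 6  [with H=-3]  = 6

6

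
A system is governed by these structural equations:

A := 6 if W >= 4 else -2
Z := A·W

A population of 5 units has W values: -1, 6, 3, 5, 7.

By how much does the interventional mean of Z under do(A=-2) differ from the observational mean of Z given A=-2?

Every unit gets A=-2 under the intervention. Z values become 2, -12, -6, -10, -14; E[Z|do(A=-2)] = -8.
Conditioning on A=-2 selects the 2 unit(s) with W ∈ {-1, 3}. Their Z values: 2, -6. Mean = -2.
Difference = -8 − (-2) = -6.

-6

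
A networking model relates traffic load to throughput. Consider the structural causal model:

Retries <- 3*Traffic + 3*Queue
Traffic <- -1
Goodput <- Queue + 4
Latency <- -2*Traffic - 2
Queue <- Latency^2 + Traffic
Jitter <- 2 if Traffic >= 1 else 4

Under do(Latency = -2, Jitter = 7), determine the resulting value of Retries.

6

The joint intervention fixes Latency = -2, Jitter = 7, removing each variable's own equation.
Queue = Latency^2 + Traffic  [with Latency=-2, Traffic=-1]  = 3
Retries = 3*Traffic + 3*Queue  [with Traffic=-1, Queue=3]  = 6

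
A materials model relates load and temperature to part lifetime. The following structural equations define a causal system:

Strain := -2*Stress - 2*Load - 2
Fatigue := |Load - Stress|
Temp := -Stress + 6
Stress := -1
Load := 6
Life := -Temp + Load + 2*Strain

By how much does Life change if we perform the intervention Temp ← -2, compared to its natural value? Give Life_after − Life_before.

9

Under do(Temp=-2), the mechanism Temp := -Stress + 6 is discarded; Temp is fixed at -2.
Strain = -2*Stress - 2*Load - 2  [with Stress=-1, Load=6]  = -12
Life = -Temp + Load + 2*Strain  [with Temp=-2, Load=6, Strain=-12]  = -16
Without intervention: Strain = -2*Stress - 2*Load - 2  [with Stress=-1, Load=6]  = -12; Temp = -Stress + 6  [with Stress=-1]  = 7; Life = -Temp + Load + 2*Strain  [with Temp=7, Load=6, Strain=-12]  = -25.
Change = -16 − (-25) = 9.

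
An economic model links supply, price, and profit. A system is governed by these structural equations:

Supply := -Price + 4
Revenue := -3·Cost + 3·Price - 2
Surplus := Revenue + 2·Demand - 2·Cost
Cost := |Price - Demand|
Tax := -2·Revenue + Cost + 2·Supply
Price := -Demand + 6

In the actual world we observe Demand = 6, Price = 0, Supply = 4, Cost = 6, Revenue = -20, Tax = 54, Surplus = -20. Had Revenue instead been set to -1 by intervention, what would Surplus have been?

-1

Under do(Revenue=-1), the mechanism Revenue := -3·Cost + 3·Price - 2 is discarded; Revenue is fixed at -1.
Price = -Demand + 6  [with Demand=6]  = 0
Cost = |Price - Demand|  [with Price=0, Demand=6]  = 6
Surplus = Revenue + 2·Demand - 2·Cost  [with Revenue=-1, Demand=6, Cost=6]  = -1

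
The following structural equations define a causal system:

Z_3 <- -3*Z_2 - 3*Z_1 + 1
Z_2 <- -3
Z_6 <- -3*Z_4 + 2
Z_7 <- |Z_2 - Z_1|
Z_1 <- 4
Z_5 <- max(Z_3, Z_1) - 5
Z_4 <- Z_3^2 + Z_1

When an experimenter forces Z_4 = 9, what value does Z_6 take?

-25

Under do(Z_4=9), the mechanism Z_4 <- Z_3^2 + Z_1 is discarded; Z_4 is fixed at 9.
Z_6 = -3*Z_4 + 2  [with Z_4=9]  = -25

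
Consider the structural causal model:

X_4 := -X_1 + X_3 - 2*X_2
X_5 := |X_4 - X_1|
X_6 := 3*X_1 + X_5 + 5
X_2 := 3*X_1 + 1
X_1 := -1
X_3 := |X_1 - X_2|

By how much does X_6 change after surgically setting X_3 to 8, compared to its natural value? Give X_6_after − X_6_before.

The intervention breaks the incoming arrows to X_3: X_3 := |X_1 - X_2| no longer applies, and X_3 = 8.
X_2 = 3*X_1 + 1  [with X_1=-1]  = -2
X_4 = -X_1 + X_3 - 2*X_2  [with X_1=-1, X_3=8, X_2=-2]  = 13
X_5 = |X_4 - X_1|  [with X_4=13, X_1=-1]  = 14
X_6 = 3*X_1 + X_5 + 5  [with X_1=-1, X_5=14]  = 16
Without intervention: X_2 = 3*X_1 + 1  [with X_1=-1]  = -2; X_3 = |X_1 - X_2|  [with X_1=-1, X_2=-2]  = 1; X_4 = -X_1 + X_3 - 2*X_2  [with X_1=-1, X_3=1, X_2=-2]  = 6; X_5 = |X_4 - X_1|  [with X_4=6, X_1=-1]  = 7; X_6 = 3*X_1 + X_5 + 5  [with X_1=-1, X_5=7]  = 9.
Change = 16 − 9 = 7.

7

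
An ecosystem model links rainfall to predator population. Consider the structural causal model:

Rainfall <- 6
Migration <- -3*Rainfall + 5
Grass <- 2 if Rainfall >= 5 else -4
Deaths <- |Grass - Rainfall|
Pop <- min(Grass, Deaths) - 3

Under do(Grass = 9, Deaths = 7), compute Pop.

4

Under do(Grass = 9, Deaths = 7), each intervened variable's structural equation is replaced by its fixed value.
Pop = min(Grass, Deaths) - 3  [with Grass=9, Deaths=7]  = 4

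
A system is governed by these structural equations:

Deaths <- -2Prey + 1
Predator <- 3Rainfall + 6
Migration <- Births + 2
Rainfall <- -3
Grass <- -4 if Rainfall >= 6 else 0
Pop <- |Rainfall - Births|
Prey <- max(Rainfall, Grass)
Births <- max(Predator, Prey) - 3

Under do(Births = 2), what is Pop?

5

do(Births=2) replaces the equation Births <- max(Predator, Prey) - 3 with the constant Births = 2.
Pop = |Rainfall - Births|  [with Rainfall=-3, Births=2]  = 5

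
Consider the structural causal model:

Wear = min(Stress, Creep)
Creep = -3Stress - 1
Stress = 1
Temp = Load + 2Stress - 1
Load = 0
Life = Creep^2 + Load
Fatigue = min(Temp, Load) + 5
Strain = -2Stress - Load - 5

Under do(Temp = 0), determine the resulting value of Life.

do(Temp=0) replaces the equation Temp = Load + 2Stress - 1 with the constant Temp = 0.
No directed path runs from Temp to Life, so Life keeps its natural value.
Creep = -3Stress - 1  [with Stress=1]  = -4
Life = Creep^2 + Load  [with Creep=-4, Load=0]  = 16

16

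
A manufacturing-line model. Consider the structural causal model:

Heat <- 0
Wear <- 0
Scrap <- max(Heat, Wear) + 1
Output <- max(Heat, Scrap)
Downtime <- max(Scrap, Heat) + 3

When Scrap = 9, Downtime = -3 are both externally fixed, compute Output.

The joint intervention fixes Scrap = 9, Downtime = -3, removing each variable's own equation.
Output = max(Heat, Scrap)  [with Heat=0, Scrap=9]  = 9

9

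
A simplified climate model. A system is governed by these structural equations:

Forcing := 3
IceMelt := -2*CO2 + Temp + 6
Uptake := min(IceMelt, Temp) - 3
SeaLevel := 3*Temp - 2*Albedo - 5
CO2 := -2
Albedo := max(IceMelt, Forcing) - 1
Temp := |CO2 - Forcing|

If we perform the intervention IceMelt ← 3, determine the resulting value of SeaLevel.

6

Under do(IceMelt=3), the mechanism IceMelt := -2*CO2 + Temp + 6 is discarded; IceMelt is fixed at 3.
Temp = |CO2 - Forcing|  [with CO2=-2, Forcing=3]  = 5
Albedo = max(IceMelt, Forcing) - 1  [with IceMelt=3, Forcing=3]  = 2
SeaLevel = 3*Temp - 2*Albedo - 5  [with Temp=5, Albedo=2]  = 6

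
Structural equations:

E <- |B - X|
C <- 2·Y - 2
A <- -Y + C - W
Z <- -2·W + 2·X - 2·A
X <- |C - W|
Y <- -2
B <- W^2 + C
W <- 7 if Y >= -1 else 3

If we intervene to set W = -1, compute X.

do(W=-1) replaces the equation W <- 7 if Y >= -1 else 3 with the constant W = -1.
C = 2·Y - 2  [with Y=-2]  = -6
X = |C - W|  [with C=-6, W=-1]  = 5

5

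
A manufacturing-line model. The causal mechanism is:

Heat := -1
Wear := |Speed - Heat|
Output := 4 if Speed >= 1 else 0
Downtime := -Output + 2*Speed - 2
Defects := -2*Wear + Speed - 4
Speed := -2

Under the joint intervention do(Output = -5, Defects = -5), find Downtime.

-1

Setting Output = -5, Defects = -5 by intervention discards those variables' equations.
Downtime = -Output + 2*Speed - 2  [with Output=-5, Speed=-2]  = -1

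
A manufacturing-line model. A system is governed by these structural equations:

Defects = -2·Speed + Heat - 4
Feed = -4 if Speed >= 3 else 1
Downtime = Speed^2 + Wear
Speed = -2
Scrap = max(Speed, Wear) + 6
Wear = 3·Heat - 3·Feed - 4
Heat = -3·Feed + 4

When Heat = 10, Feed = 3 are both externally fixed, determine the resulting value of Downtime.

21

The joint intervention fixes Heat = 10, Feed = 3, removing each variable's own equation.
Wear = 3·Heat - 3·Feed - 4  [with Heat=10, Feed=3]  = 17
Downtime = Speed^2 + Wear  [with Speed=-2, Wear=17]  = 21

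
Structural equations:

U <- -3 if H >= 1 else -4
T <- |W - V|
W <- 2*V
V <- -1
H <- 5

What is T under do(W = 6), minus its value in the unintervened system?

6

The intervention breaks the incoming arrows to W: W <- 2*V no longer applies, and W = 6.
T = |W - V|  [with W=6, V=-1]  = 7
Without intervention: W = 2*V  [with V=-1]  = -2; T = |W - V|  [with W=-2, V=-1]  = 1.
Change = 7 − 1 = 6.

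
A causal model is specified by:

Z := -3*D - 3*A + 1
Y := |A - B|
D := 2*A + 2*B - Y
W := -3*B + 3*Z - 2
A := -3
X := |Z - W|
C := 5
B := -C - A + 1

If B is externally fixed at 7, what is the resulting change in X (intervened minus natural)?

-72

The intervention breaks the incoming arrows to B: B := -C - A + 1 no longer applies, and B = 7.
Y = |A - B|  [with A=-3, B=7]  = 10
D = 2*A + 2*B - Y  [with A=-3, B=7, Y=10]  = -2
Z = -3*D - 3*A + 1  [with D=-2, A=-3]  = 16
W = -3*B + 3*Z - 2  [with B=7, Z=16]  = 25
X = |Z - W|  [with Z=16, W=25]  = 9
Without intervention: B = -C - A + 1  [with C=5, A=-3]  = -1; Y = |A - B|  [with A=-3, B=-1]  = 2; D = 2*A + 2*B - Y  [with A=-3, B=-1, Y=2]  = -10; Z = -3*D - 3*A + 1  [with D=-10, A=-3]  = 40; W = -3*B + 3*Z - 2  [with B=-1, Z=40]  = 121; X = |Z - W|  [with Z=40, W=121]  = 81.
Change = 9 − 81 = -72.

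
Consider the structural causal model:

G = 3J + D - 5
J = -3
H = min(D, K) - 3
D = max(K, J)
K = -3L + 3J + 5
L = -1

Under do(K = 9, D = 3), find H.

Setting K = 9, D = 3 by intervention discards those variables' equations.
H = min(D, K) - 3  [with D=3, K=9]  = 0

0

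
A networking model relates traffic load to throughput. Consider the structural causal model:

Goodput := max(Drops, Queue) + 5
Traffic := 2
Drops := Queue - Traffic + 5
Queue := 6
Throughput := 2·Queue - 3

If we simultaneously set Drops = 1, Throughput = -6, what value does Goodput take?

11

Setting Drops = 1, Throughput = -6 by intervention discards those variables' equations.
Goodput = max(Drops, Queue) + 5  [with Drops=1, Queue=6]  = 11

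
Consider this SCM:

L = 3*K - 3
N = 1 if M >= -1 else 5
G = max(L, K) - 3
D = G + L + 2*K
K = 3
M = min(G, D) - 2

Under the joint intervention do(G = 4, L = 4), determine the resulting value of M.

Setting G = 4, L = 4 by intervention discards those variables' equations.
D = G + L + 2*K  [with G=4, L=4, K=3]  = 14
M = min(G, D) - 2  [with G=4, D=14]  = 2

2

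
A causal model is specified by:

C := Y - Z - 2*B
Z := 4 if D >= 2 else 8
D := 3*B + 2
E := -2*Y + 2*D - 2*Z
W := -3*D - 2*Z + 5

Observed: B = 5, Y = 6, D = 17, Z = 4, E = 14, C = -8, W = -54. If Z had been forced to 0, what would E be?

Intervening sets Z = 0 and removes its equation (Z := 4 if D >= 2 else 8).
D = 3*B + 2  [with B=5]  = 17
E = -2*Y + 2*D - 2*Z  [with Y=6, D=17, Z=0]  = 22

22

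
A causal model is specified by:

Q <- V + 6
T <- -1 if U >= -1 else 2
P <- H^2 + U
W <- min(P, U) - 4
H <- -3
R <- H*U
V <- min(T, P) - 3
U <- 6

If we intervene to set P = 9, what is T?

The intervention breaks the incoming arrows to P: P <- H^2 + U no longer applies, and P = 9.
Since T is not a descendant of the intervened variable, it is unaffected.
T = -1 if U >= -1 else 2  [with U=6]  = -1

-1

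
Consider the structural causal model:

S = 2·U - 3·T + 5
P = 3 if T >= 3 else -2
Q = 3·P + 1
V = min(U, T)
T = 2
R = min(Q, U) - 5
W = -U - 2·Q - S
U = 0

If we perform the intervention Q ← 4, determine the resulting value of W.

-7

Under do(Q=4), the mechanism Q = 3·P + 1 is discarded; Q is fixed at 4.
S = 2·U - 3·T + 5  [with U=0, T=2]  = -1
W = -U - 2·Q - S  [with U=0, Q=4, S=-1]  = -7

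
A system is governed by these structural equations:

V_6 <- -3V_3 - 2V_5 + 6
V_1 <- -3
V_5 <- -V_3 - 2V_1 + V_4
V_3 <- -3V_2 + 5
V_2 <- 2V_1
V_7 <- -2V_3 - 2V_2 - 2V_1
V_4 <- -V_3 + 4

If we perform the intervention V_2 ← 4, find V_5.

do(V_2=4) replaces the equation V_2 <- 2V_1 with the constant V_2 = 4.
V_3 = -3V_2 + 5  [with V_2=4]  = -7
V_4 = -V_3 + 4  [with V_3=-7]  = 11
V_5 = -V_3 - 2V_1 + V_4  [with V_3=-7, V_1=-3, V_4=11]  = 24

24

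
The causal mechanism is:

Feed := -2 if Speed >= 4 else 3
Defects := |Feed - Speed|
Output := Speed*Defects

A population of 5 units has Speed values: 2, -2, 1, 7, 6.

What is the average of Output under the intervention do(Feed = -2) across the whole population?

24.4

do(Feed=-2) breaks Feed's dependence on Speed. With Feed=-2 fixed, Output across the units is 8, 0, 3, 63, 48, mean 24.4.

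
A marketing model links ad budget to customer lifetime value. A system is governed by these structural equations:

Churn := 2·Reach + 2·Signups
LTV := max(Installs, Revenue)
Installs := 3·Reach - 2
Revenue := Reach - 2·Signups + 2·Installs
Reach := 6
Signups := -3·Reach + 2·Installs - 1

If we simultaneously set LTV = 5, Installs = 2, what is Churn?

Under do(LTV = 5, Installs = 2), each intervened variable's structural equation is replaced by its fixed value.
Signups = -3·Reach + 2·Installs - 1  [with Reach=6, Installs=2]  = -15
Churn = 2·Reach + 2·Signups  [with Reach=6, Signups=-15]  = -18

-18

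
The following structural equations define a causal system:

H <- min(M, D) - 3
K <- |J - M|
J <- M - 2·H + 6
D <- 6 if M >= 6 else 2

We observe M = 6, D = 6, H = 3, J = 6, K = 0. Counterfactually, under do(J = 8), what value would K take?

2

Intervening sets J = 8 and removes its equation (J <- M - 2·H + 6).
K = |J - M|  [with J=8, M=6]  = 2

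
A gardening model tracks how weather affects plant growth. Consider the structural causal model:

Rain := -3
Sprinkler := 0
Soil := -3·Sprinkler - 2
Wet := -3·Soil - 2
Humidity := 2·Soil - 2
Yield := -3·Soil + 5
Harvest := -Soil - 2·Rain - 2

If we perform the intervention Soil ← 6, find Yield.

-13

The intervention breaks the incoming arrows to Soil: Soil := -3·Sprinkler - 2 no longer applies, and Soil = 6.
Yield = -3·Soil + 5  [with Soil=6]  = -13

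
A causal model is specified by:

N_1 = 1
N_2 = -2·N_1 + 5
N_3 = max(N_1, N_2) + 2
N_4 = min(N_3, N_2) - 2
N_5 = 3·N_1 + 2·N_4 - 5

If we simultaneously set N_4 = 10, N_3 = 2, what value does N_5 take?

The joint intervention fixes N_4 = 10, N_3 = 2, removing each variable's own equation.
N_5 = 3·N_1 + 2·N_4 - 5  [with N_1=1, N_4=10]  = 18

18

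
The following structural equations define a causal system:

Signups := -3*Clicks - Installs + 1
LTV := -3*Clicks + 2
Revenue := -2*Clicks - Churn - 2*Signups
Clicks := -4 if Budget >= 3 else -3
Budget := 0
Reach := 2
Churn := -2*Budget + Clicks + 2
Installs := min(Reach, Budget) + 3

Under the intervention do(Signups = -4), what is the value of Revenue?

15

Under do(Signups=-4), the mechanism Signups := -3*Clicks - Installs + 1 is discarded; Signups is fixed at -4.
Clicks = -4 if Budget >= 3 else -3  [with Budget=0]  = -3
Churn = -2*Budget + Clicks + 2  [with Budget=0, Clicks=-3]  = -1
Revenue = -2*Clicks - Churn - 2*Signups  [with Clicks=-3, Churn=-1, Signups=-4]  = 15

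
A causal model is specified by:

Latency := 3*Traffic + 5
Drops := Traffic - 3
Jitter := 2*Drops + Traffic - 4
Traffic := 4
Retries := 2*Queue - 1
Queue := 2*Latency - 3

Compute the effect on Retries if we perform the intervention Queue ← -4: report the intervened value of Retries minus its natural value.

-70

do(Queue=-4) replaces the equation Queue := 2*Latency - 3 with the constant Queue = -4.
Retries = 2*Queue - 1  [with Queue=-4]  = -9
Without intervention: Latency = 3*Traffic + 5  [with Traffic=4]  = 17; Queue = 2*Latency - 3  [with Latency=17]  = 31; Retries = 2*Queue - 1  [with Queue=31]  = 61.
Change = -9 − 61 = -70.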